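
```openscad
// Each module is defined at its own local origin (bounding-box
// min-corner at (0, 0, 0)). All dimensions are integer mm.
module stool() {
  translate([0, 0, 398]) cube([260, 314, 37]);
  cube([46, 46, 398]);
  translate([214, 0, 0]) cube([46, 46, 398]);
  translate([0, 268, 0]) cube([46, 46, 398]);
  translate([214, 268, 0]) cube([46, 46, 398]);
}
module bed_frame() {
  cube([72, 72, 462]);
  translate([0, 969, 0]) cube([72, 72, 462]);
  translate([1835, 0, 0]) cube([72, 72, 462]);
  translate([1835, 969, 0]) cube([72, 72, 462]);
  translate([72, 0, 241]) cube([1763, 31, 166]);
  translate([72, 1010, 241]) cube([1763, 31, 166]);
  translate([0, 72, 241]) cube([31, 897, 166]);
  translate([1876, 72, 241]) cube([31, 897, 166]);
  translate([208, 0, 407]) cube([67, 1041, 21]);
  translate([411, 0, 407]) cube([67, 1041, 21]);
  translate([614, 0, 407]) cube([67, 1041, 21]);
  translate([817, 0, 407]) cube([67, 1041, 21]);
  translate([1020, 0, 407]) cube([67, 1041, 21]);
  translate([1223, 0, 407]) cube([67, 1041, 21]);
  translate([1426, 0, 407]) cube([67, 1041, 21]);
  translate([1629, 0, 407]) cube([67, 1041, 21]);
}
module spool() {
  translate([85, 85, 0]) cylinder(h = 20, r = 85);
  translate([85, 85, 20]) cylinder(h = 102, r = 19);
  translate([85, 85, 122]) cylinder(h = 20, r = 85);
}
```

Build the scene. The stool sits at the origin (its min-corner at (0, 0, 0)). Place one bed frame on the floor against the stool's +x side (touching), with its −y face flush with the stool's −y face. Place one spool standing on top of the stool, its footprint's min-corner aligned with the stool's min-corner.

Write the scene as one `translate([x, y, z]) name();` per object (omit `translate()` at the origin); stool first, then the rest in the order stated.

stool();
translate([260, 0, 0]) bed_frame();
translate([0, 0, 435]) spool();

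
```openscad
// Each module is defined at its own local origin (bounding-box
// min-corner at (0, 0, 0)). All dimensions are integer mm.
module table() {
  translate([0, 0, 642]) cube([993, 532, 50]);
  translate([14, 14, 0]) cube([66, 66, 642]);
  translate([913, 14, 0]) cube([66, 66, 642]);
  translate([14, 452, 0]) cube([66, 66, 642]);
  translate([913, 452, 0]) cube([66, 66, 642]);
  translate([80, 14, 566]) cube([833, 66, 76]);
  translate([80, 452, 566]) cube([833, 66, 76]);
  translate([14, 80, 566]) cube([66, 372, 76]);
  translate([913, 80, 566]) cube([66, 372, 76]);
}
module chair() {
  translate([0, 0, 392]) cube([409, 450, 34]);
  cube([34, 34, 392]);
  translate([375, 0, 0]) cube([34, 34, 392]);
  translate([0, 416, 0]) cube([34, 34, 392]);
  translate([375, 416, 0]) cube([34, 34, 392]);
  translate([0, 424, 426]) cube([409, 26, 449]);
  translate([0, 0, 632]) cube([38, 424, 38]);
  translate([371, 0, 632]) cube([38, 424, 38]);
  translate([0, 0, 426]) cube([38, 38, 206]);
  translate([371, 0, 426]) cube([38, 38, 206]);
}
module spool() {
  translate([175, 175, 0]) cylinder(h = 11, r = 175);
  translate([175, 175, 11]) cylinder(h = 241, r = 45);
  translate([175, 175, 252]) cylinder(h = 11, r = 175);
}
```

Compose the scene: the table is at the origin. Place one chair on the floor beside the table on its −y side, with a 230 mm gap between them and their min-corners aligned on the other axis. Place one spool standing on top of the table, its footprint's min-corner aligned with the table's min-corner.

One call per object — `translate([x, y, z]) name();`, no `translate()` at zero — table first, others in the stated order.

table();
translate([0, -680, 0]) chair();
translate([0, 0, 692]) spool();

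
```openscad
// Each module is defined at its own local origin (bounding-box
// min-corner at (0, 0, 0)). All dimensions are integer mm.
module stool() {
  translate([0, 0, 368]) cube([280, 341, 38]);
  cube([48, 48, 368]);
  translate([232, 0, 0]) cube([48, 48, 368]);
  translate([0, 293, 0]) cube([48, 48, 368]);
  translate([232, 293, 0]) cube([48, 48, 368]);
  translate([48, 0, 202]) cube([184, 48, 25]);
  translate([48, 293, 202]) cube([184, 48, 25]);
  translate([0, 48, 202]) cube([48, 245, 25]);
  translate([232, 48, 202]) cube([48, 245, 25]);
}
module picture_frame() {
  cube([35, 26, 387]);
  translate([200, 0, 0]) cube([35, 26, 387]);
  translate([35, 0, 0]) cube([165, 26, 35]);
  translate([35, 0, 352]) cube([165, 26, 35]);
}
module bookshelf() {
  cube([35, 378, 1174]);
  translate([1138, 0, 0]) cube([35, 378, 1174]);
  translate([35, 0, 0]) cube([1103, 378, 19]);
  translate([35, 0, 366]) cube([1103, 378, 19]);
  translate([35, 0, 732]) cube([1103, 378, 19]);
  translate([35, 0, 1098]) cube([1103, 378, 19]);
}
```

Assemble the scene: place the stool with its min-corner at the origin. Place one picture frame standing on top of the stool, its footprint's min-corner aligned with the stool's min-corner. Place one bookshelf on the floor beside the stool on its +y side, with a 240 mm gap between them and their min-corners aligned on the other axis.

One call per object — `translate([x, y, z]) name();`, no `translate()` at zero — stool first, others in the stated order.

stool();
translate([0, 0, 406]) picture_frame();
translate([0, 581, 0]) bookshelf();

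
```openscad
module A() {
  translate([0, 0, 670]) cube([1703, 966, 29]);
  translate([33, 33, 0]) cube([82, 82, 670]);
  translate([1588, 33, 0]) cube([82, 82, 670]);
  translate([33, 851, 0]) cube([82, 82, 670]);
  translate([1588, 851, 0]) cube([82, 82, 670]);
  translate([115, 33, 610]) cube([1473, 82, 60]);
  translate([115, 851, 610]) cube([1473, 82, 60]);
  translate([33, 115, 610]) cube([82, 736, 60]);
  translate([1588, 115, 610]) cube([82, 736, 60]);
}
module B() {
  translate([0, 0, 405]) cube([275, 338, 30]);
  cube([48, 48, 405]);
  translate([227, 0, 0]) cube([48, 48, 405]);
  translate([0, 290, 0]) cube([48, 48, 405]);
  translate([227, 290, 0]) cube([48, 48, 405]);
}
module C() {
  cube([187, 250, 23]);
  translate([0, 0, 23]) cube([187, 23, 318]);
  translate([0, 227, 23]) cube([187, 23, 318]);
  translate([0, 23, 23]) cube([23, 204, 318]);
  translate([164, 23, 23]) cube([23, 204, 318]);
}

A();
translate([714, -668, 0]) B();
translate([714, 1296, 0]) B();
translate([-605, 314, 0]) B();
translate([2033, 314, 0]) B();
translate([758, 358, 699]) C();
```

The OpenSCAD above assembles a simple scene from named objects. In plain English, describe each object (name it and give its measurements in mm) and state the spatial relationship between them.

A is a rectangular dining table. The top is 1703×966×29 mm with its upper surface at z = 699 mm. It stands on four 82×82 mm square legs, each inset 33 mm from the nearest pair of top edges, running from the floor to the underside of the top. Four apron rails, 82 mm thick and 60 mm tall, run between adjacent legs with their top edges flush with the underside of the top and their outer faces flush with the legs' outer faces.

B is a four-legged stool. The seat is 275×338 mm, 30 mm thick, top at z = 435 mm. It stands on four square legs, each 48×48 mm in cross-section, from z = 0 to the seat underside, each flush with a corner of the seat.

C is an open-topped rectangular box: outside dimensions 187×250×341 mm, with a uniform wall and base thickness of 23 mm. The base is a full 187×250 slab on the floor; four walls sit on top of the base. The front and back walls (the −y and +y sides) span the full width; the two side walls fit between them.

Four stools sit around the table at the −y, +y, −x, +x sides. The open box is on top of the table, centred.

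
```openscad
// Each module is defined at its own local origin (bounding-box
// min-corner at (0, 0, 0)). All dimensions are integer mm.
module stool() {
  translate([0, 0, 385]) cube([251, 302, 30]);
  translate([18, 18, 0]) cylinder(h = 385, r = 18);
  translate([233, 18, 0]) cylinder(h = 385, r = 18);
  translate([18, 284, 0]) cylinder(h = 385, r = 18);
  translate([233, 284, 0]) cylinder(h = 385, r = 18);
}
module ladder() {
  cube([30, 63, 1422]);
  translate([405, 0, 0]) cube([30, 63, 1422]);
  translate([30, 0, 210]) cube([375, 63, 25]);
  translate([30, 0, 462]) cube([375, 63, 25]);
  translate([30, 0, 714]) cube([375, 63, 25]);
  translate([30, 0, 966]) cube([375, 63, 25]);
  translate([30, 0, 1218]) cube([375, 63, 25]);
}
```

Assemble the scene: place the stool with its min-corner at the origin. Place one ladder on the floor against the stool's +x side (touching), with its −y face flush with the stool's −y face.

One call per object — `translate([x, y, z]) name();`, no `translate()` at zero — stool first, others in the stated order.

stool();
translate([251, 0, 0]) ladder();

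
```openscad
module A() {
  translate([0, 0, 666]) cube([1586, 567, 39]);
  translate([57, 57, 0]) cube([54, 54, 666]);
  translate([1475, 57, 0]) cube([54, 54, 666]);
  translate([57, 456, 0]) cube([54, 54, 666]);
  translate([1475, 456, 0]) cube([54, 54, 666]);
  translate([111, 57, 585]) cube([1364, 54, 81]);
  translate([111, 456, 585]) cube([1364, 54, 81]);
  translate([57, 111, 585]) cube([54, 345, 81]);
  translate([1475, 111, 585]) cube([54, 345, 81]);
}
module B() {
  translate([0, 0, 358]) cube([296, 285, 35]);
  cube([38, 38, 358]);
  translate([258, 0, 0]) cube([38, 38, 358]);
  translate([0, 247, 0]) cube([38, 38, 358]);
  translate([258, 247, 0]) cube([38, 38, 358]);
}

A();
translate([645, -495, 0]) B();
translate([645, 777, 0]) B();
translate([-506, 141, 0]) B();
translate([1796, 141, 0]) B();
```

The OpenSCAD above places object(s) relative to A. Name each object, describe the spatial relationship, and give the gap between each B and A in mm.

Each stool's nearest face is 210 mm from the table's bounding box.

A is a table. B is a stool. Four stools sit around the table at the −y, +y, −x, +x sides. The gap between each stool and the table is 210 mm.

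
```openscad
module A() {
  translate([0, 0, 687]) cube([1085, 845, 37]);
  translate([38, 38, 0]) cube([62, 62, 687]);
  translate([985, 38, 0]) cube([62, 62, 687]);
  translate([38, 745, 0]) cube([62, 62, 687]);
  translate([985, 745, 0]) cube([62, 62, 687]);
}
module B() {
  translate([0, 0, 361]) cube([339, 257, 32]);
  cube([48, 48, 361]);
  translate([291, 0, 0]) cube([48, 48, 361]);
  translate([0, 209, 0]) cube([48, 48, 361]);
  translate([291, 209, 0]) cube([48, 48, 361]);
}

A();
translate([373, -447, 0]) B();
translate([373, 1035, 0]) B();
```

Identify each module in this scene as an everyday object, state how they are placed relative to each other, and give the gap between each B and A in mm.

Each stool's nearest face is 190 mm from the table's bounding box.

A is a table. B is a stool. Two stools sit around the table at the −y, +y sides. The gap between each stool and the table is 190 mm.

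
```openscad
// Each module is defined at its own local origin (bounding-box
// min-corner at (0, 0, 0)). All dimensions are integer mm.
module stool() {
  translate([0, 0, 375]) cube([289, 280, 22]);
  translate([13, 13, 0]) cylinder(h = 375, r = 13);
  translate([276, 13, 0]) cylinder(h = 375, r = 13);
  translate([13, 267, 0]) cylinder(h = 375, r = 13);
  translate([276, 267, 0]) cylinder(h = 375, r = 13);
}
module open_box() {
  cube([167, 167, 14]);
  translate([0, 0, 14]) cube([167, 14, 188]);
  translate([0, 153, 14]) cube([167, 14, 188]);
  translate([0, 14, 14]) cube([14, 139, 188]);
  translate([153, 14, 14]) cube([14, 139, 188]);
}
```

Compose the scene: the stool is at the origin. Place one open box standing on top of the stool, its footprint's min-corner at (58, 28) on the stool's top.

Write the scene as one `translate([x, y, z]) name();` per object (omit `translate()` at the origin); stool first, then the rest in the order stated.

stool();
translate([58, 28, 397]) open_box();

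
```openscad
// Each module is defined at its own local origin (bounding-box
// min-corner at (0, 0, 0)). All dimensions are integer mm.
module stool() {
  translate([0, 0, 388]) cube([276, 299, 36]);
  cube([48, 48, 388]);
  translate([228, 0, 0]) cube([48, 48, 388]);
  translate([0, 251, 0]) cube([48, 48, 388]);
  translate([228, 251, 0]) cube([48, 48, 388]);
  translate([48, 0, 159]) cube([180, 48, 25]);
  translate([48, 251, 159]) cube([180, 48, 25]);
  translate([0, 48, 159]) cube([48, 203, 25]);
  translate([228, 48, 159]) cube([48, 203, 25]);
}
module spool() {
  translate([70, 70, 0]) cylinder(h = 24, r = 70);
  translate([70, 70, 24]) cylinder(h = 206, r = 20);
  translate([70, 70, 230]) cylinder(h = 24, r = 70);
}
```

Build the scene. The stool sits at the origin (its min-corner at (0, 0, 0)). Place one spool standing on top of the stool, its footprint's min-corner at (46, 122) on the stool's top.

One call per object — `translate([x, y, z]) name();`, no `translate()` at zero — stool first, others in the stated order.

stool();
translate([46, 122, 424]) spool();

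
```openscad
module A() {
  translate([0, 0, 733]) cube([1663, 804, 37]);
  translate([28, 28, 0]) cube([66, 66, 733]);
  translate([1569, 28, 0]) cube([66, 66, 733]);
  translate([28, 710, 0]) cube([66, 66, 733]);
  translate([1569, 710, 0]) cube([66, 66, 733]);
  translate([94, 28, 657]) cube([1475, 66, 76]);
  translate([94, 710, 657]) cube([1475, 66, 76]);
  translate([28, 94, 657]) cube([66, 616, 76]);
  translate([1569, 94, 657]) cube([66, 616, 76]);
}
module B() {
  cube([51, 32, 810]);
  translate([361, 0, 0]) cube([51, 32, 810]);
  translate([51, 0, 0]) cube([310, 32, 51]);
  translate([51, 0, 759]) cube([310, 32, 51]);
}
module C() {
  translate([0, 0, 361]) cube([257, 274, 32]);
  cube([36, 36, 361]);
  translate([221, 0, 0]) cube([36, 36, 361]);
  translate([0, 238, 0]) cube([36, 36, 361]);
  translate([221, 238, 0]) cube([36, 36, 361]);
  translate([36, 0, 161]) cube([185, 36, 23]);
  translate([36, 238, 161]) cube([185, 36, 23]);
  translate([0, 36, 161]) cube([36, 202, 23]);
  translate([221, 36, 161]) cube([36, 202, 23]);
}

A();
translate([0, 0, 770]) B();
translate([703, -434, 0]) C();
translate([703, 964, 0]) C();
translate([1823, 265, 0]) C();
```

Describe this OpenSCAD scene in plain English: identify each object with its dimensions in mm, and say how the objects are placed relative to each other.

A is a table: top 1663 mm (x) × 804 mm (y), 37 mm thick, upper face at z = 770 mm, on four 66×66 mm square legs, each inset 28 mm from the nearest pair of top edges, running from z = 0 to the bottom of the top. Four apron rails, 66 mm thick and 76 mm tall, run between adjacent legs with their top edges flush with the underside of the top and their outer faces flush with the legs' outer faces.

B is a rectangular picture frame lying in the x–z plane (depth along y). The opening is 310 mm wide (x) by 708 mm tall (z), surrounded by a border 51 mm wide on all four sides. The frame is 32 mm deep and is made of two full-height vertical stiles with two horizontal rails fitted between them.

C is a four-legged stool. The seat is 257×274 mm, 32 mm thick, top at z = 393 mm. It stands on four square legs, each 36×36 mm in cross-section, from z = 0 to the seat underside, each flush with a corner of the seat. Four stretchers, 36 mm wide and 23 mm tall, connect adjacent legs with their undersides at z = 161 mm, each running between the inner faces of the legs it joins and aligned with the legs' outer faces on the other axis.

The picture frame is on top of the table. Three stools sit around the table at the −y, +y, +x sides.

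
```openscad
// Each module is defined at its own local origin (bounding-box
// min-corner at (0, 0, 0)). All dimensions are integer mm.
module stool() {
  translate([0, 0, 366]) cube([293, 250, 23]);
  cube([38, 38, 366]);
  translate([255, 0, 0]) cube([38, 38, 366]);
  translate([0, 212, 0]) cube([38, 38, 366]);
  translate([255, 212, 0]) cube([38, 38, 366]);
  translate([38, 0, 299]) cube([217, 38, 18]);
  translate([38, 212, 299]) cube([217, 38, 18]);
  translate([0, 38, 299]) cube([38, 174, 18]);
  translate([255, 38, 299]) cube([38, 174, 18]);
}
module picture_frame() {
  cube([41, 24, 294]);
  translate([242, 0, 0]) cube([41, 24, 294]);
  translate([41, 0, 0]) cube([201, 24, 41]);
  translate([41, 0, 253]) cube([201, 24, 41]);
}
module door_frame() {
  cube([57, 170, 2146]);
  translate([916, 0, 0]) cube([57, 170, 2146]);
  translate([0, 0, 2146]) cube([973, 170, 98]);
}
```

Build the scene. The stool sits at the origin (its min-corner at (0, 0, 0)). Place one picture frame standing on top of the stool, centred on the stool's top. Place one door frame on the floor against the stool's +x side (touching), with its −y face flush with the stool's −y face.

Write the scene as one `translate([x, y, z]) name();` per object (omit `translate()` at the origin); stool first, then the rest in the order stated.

stool();
translate([5, 113, 389]) picture_frame();
translate([293, 0, 0]) door_frame();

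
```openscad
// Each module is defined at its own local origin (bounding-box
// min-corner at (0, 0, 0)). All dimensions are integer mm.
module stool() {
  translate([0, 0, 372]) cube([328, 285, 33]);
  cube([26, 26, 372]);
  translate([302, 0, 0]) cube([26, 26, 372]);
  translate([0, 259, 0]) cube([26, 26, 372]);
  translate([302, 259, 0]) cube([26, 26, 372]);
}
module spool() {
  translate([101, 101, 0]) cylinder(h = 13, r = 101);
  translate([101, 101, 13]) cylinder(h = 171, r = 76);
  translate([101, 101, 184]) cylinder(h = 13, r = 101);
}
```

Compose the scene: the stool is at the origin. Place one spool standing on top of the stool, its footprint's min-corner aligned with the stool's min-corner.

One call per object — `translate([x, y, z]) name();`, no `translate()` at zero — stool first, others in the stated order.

stool();
translate([0, 0, 405]) spool();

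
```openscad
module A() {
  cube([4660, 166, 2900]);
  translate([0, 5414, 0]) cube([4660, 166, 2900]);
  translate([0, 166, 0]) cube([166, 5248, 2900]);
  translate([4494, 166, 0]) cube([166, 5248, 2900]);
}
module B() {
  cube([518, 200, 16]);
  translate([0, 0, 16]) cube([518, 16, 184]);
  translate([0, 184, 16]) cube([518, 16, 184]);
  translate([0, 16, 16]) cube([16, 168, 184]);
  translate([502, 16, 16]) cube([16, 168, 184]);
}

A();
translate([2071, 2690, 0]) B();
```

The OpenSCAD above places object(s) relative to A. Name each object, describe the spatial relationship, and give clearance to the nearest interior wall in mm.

Clearances: x = 1905, y = 2524; minimum 1905 mm.

A is a house frame. B is an open box. The open box sits inside the house frame, centred. The clearance to the nearest interior wall is 1905 mm.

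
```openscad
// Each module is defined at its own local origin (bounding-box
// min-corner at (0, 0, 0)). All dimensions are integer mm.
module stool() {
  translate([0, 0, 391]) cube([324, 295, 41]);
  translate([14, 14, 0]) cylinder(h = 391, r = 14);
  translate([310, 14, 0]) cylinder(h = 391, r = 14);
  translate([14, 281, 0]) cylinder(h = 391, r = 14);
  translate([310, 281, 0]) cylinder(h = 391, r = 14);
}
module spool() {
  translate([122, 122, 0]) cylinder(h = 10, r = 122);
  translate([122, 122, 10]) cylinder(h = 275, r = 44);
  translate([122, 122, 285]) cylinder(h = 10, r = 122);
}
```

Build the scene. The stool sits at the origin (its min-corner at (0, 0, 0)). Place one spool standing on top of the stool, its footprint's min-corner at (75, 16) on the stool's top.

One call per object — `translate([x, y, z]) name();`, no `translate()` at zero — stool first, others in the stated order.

stool();
translate([75, 16, 432]) spool();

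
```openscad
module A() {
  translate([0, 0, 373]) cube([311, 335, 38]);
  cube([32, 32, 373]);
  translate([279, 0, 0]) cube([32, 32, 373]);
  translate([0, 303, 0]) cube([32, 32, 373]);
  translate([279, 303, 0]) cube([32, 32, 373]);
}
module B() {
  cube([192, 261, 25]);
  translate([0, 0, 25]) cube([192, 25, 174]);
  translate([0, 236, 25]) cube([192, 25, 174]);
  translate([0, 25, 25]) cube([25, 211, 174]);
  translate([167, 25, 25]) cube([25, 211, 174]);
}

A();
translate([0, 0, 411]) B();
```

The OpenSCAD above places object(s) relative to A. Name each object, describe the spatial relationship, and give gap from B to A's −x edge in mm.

A is a stool. B is an open box. The open box is on top of the stool. The gap from the open box to the stool's −x edge is 0 mm.

The open box's min-x is at 0; the stool's min-x is 0; gap = 0 mm.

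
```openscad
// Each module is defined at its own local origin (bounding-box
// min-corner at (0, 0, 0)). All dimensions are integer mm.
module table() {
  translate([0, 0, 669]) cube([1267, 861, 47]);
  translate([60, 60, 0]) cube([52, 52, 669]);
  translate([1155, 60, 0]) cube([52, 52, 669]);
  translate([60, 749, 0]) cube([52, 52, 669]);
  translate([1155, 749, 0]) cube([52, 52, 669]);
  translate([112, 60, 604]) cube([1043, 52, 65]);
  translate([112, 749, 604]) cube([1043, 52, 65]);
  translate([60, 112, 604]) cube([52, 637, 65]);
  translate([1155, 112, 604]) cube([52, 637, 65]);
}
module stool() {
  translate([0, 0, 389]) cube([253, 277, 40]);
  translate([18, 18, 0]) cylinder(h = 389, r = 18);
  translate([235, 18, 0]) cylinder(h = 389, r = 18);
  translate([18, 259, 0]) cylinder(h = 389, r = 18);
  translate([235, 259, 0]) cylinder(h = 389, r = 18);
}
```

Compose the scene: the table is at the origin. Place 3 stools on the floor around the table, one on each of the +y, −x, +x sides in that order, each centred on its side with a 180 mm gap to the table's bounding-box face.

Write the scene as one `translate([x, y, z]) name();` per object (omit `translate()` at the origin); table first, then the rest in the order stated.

table();
translate([507, 1041, 0]) stool();
translate([-433, 292, 0]) stool();
translate([1447, 292, 0]) stool();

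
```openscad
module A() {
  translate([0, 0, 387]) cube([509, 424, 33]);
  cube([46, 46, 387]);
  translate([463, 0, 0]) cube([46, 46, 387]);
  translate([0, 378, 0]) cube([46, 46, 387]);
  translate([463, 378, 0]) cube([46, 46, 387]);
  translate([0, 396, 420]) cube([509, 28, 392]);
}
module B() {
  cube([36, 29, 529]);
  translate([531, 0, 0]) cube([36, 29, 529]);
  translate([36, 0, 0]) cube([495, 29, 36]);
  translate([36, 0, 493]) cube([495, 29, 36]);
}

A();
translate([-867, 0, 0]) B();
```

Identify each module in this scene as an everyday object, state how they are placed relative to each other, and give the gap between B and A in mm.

The picture frame's nearest face is 300 mm from the chair's −x face.

A is a chair. B is a picture frame. The picture frame is on the floor beside the chair on its −x side. The gap between the picture frame and the chair is 300 mm.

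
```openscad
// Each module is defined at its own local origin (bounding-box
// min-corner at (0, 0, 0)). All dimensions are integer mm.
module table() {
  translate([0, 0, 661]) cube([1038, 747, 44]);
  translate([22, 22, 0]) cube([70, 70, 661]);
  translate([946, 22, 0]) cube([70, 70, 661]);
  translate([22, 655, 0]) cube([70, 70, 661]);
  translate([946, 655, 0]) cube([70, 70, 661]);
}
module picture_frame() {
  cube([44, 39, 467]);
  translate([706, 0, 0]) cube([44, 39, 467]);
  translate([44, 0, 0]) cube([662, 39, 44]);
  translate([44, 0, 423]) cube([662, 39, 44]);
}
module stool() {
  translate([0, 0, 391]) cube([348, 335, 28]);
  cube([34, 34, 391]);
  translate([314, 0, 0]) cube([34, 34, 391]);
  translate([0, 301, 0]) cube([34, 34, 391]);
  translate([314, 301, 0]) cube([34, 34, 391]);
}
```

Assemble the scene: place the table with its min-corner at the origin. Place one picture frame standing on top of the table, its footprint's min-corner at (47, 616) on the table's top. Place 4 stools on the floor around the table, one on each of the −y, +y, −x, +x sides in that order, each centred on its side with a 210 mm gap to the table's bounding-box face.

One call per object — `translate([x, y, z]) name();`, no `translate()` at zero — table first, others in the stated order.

table();
translate([47, 616, 705]) picture_frame();
translate([345, -545, 0]) stool();
translate([345, 957, 0]) stool();
translate([-558, 206, 0]) stool();
translate([1248, 206, 0]) stool();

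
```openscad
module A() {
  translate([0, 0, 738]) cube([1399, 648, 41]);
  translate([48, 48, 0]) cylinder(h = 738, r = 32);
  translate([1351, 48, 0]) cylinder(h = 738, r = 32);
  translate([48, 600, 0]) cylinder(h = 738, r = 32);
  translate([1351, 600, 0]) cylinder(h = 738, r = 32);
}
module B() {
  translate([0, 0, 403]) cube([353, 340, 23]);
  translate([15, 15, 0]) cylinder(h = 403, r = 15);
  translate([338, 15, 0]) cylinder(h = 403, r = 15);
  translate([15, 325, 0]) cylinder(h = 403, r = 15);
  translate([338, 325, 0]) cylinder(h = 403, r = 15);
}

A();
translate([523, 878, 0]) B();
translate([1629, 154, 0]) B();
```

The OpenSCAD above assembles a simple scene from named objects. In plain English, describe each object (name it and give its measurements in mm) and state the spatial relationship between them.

A is a table: top 1399 mm (x) × 648 mm (y), 41 mm thick, upper face at z = 779 mm, on four round legs of 64 mm diameter, each leg's bounding box inset 16 mm from the nearest pair of top edges, running from z = 0 to the bottom of the top.

B is a simple wooden stool: a rectangular seat 353 mm (x) by 340 mm (y), 23 mm thick, top face at z = 426 mm, on four round legs, each 30 mm in diameter. The legs rest on z = 0, each leg's axis is inset half a diameter from the nearest pair of seat edges (so the leg's bounding box is flush with the corner).

Two stools sit around the table at the +y, +x sides.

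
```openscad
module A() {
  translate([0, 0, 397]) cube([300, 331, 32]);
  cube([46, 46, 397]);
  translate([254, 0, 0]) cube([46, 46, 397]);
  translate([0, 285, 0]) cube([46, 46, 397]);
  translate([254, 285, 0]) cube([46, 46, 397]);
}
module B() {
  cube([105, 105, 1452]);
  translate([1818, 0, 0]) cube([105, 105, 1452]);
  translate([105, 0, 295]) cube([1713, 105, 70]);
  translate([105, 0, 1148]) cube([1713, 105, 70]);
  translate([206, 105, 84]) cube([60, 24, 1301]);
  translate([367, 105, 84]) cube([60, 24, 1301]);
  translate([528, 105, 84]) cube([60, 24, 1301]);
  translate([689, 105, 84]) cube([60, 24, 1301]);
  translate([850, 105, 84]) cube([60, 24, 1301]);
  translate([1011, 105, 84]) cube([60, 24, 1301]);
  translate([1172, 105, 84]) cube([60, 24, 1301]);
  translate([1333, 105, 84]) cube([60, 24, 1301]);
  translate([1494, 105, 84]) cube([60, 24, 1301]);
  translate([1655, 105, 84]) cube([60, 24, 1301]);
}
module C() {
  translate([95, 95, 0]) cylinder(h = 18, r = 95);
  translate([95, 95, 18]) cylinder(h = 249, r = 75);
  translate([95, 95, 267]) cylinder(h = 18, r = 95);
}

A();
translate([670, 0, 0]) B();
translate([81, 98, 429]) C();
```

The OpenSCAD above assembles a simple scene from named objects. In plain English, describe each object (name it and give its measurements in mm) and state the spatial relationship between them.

A is a four-legged stool. The seat is a 300×331×32 mm slab whose top surface is at z = 429 mm; four square legs, each 46×46 mm in cross-section, run from the floor (z = 0) to the underside of the seat, each flush with a corner of the seat.

B is a fence section. Two 105×105 mm posts, 1452 mm tall, stand on the floor with a clear span of 1713 mm between their inner faces. Two horizontal rails of 105×70 mm section span the gap between the posts with their undersides at z = 295 mm and z = 1148 mm, flush with the posts' −y face. 10 pickets, each 60 mm wide, 24 mm thick and 1301 mm tall, are fixed to the +y face of the rails with their bottoms at z = 84 mm, evenly spaced across the span with equal gaps (rounded down to the nearest mm) at the −x end and between each pair — any rounding remainder accumulates at the +x end.

C is a spool: two coaxial disc flanges of radius 95 mm and thickness 18 mm, joined by a core cylinder of radius 75 mm and height 249 mm. The lower flange rests on z = 0 and the three cylinders share a vertical axis.

The fence section is on the floor beside the stool on its +x side. The spool is on top of the stool.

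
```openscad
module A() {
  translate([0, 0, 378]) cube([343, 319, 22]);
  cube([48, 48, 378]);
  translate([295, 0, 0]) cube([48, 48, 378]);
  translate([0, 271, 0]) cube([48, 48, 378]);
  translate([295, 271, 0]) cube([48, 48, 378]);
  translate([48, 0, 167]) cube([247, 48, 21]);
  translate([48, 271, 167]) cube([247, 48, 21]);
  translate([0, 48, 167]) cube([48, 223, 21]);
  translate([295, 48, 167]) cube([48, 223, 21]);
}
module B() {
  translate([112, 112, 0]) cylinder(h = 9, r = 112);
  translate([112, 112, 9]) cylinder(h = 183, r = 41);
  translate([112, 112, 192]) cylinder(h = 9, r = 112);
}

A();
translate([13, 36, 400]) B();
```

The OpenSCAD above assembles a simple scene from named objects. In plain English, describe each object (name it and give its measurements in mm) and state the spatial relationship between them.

A is a four-legged stool. The seat is a 343×319×22 mm slab whose top surface is at z = 400 mm; four square legs, each 48×48 mm in cross-section, run from the floor (z = 0) to the underside of the seat, each flush with a corner of the seat. Four stretchers, 48 mm wide and 21 mm tall, connect adjacent legs with their undersides at z = 167 mm, each running between the inner faces of the legs it joins and aligned with the legs' outer faces on the other axis.

B is a spool: two coaxial disc flanges of radius 112 mm and thickness 9 mm, joined by a core cylinder of radius 41 mm and height 183 mm. The lower flange rests on z = 0 and the three cylinders share a vertical axis.

The spool is on top of the stool.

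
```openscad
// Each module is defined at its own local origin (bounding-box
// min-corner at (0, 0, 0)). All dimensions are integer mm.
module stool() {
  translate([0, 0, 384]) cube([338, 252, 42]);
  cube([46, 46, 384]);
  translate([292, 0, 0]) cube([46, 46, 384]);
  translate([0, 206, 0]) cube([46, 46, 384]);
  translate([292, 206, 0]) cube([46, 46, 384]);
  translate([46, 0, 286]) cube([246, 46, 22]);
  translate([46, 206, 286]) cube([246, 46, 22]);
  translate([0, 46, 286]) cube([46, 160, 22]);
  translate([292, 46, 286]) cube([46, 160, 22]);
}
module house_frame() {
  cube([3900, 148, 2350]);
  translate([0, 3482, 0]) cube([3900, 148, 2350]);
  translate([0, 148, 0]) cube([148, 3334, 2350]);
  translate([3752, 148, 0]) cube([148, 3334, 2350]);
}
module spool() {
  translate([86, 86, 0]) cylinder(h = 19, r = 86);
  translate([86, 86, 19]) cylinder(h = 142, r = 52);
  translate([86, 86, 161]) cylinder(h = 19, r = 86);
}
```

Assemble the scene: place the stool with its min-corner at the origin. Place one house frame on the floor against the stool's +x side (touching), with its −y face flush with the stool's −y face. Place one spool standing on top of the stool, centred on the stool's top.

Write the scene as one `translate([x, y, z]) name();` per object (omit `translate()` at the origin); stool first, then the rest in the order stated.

stool();
translate([338, 0, 0]) house_frame();
translate([83, 40, 426]) spool();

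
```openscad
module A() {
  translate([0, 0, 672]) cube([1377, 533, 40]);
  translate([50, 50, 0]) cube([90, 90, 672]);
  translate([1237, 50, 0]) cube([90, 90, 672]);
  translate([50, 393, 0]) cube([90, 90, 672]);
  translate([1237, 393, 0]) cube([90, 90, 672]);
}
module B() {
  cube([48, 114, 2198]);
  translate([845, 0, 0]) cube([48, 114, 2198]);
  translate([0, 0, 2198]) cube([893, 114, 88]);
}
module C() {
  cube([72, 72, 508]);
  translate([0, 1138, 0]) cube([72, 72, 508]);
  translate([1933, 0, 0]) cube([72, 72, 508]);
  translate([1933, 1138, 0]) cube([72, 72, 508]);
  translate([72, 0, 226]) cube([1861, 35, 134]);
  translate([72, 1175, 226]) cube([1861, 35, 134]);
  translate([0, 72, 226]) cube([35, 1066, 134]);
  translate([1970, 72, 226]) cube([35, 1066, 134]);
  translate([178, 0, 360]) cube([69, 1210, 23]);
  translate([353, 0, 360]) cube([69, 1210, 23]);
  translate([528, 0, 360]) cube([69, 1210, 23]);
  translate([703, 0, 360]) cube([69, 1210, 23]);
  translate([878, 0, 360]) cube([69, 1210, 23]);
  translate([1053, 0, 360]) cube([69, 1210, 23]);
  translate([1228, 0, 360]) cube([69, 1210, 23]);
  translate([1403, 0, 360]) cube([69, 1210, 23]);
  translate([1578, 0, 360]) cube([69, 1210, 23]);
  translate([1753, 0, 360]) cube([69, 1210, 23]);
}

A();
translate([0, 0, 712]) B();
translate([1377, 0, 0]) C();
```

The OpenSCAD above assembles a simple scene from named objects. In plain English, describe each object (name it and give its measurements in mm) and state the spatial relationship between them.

A is a rectangular dining table. The top is 1377×533×40 mm with its upper surface at z = 712 mm. It stands on four 90×90 mm square legs, each inset 50 mm from the nearest pair of top edges, running from the floor to the underside of the top.

B is a door frame. The clear opening is 797 mm wide and 2198 mm high. Two 48 mm wide jambs, 114 mm deep, stand either side of the opening from the floor to the top of the opening. A 88 mm thick head sits across the top of both jambs, spanning the full outside width of the frame.

C is a bed frame 2005 mm long (x) by 1210 mm wide (y). Four 72×72 mm corner posts, 508 mm tall, at the corners of the footprint. Four rails of 35 mm thickness and 134 mm height run between adjacent posts with their undersides at z = 226 mm, their outer faces flush with the outside of the frame (the two x-running rails run between the posts' inner faces; the two y-running rails run between the posts' inner faces). 10 slats, each 69 mm wide (x) and 23 mm thick, lie across the top of the two x-running rails, running the full 1210 mm width of the frame in y; the slats are evenly spaced along x between the inner faces of the end posts with equal gaps (rounded down to the nearest mm) at the −x end and between each pair — any rounding remainder accumulates at the +x end.

The door frame is on top of the table. The bed frame is against the table's +x side, with their −y faces flush.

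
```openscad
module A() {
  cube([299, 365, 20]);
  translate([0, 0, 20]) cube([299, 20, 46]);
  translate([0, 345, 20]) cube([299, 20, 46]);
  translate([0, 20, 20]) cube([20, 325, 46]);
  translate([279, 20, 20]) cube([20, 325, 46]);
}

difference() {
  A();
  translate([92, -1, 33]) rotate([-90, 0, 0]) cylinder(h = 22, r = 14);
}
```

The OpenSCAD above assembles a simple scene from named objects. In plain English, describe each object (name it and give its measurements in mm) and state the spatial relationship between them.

A is an open storage box with external size 299×365×66 mm and wall thickness 20 mm (the base is also 20 mm thick). The base covers the whole footprint; the four walls stand on the base, with the y-facing walls full-width and the x-facing walls fitting between their inner faces.

The open box has a circular hole of radius 14 mm through its front wall, centred at (x = 92, z = 33).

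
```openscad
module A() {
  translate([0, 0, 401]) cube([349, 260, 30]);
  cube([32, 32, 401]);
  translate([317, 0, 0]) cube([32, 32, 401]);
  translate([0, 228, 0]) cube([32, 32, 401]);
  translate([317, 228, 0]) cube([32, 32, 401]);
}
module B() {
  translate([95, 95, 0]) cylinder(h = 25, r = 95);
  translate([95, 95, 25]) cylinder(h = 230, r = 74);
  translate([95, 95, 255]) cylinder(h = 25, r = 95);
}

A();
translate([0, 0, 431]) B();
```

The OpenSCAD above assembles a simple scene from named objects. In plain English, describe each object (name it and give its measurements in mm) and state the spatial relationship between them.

A is a four-legged stool. The seat is a 349×260×30 mm slab whose top surface is at z = 431 mm; four square legs, each 32×32 mm in cross-section, run from the floor (z = 0) to the underside of the seat, each flush with a corner of the seat.

B is a spool: two coaxial disc flanges of radius 95 mm and thickness 25 mm, joined by a core cylinder of radius 74 mm and height 230 mm. The lower flange rests on z = 0 and the three cylinders share a vertical axis.

The spool is on top of the stool.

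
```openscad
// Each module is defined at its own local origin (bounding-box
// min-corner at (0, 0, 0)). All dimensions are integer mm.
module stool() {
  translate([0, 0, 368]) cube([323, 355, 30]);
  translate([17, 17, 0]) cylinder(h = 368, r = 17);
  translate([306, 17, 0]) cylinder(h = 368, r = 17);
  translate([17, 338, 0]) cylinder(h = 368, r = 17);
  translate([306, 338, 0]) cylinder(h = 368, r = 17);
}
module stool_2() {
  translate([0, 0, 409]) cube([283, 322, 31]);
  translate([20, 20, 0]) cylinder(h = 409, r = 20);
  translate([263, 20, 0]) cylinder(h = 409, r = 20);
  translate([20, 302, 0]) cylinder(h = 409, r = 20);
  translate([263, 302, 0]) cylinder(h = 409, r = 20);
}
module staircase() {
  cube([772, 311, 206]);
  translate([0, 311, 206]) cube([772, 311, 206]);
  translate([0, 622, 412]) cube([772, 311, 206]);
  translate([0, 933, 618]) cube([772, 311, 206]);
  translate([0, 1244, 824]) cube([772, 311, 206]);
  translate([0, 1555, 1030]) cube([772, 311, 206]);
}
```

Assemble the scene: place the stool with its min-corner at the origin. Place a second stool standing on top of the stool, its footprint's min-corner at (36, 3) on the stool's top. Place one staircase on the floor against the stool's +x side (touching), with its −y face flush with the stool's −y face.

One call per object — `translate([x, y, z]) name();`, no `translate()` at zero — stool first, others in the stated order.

stool();
translate([36, 3, 398]) stool_2();
translate([323, 0, 0]) staircase();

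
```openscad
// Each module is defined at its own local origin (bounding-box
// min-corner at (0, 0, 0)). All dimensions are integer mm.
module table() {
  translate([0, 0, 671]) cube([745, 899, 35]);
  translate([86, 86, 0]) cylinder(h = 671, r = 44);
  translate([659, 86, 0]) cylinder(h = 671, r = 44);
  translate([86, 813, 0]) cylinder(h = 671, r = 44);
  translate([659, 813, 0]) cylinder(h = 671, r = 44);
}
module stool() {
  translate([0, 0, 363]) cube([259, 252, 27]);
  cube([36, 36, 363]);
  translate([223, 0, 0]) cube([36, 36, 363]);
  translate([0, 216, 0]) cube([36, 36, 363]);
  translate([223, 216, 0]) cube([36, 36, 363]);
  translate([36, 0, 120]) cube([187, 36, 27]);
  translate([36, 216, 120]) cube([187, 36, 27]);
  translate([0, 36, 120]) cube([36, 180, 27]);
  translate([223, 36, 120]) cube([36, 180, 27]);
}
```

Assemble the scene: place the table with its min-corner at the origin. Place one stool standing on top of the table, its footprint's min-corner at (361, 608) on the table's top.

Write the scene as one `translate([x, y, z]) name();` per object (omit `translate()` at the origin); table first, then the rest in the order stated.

table();
translate([361, 608, 706]) stool();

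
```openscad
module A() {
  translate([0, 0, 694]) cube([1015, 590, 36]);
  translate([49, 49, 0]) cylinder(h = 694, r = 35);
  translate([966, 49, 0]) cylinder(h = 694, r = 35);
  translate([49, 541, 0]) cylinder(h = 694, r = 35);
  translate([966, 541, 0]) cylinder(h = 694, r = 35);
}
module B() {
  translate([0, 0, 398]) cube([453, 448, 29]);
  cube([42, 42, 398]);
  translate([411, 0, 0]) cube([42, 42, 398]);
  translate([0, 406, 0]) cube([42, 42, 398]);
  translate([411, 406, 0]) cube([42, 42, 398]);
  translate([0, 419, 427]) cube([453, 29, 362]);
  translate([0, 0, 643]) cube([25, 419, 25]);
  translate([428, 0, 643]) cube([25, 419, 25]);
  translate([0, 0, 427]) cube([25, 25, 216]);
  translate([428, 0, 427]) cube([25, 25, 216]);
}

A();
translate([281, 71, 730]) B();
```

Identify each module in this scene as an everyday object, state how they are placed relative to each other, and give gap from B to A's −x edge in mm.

The chair's min-x is at 281; the table's min-x is 0; gap = 281 mm.

A is a table. B is a chair. The chair is on top of the table, centred. The gap from the chair to the table's −x edge is 281 mm.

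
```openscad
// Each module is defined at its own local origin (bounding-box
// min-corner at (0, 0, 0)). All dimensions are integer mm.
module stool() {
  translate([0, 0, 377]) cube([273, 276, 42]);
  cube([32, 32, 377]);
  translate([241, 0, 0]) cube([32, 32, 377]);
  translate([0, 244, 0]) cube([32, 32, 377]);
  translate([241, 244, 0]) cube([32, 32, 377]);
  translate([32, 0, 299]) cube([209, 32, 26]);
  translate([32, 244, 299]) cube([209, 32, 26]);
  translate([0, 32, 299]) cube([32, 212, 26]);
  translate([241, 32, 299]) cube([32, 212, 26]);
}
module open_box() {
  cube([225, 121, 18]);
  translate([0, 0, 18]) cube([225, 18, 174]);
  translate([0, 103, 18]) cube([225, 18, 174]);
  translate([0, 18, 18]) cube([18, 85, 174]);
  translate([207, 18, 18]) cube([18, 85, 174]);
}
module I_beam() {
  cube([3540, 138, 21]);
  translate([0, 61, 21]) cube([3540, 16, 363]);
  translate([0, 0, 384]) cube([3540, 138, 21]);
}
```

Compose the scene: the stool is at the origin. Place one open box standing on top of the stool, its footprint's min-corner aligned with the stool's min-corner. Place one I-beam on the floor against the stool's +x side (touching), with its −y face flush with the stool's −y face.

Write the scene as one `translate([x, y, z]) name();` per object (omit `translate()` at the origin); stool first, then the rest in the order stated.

stool();
translate([0, 0, 419]) open_box();
translate([273, 0, 0]) I_beam();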